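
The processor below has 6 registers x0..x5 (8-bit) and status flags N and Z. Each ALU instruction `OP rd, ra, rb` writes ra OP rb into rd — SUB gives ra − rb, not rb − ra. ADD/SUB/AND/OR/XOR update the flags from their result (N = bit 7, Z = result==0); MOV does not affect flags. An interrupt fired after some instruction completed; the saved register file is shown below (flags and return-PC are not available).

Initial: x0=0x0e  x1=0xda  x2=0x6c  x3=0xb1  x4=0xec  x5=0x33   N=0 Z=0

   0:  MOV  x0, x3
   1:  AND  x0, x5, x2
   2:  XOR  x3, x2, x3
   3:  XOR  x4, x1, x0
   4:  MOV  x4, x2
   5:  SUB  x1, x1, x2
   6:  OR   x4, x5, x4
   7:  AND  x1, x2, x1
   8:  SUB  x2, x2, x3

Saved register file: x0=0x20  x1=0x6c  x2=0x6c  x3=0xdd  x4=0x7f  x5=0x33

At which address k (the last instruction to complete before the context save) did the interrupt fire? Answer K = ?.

K = 7

after  0: x0=0xb1 x1=0xda x2=0x6c x3=0xb1 x4=0xec x5=0x33  N=0 Z=0
after  1: x0=0x20 x1=0xda x2=0x6c x3=0xb1 x4=0xec x5=0x33  N=0 Z=0
after  2: x0=0x20 x1=0xda x2=0x6c x3=0xdd x4=0xec x5=0x33  N=1 Z=0
after  3: x0=0x20 x1=0xda x2=0x6c x3=0xdd x4=0xfa x5=0x33  N=1 Z=0
after  4: x0=0x20 x1=0xda x2=0x6c x3=0xdd x4=0x6c x5=0x33  N=1 Z=0
after  5: x0=0x20 x1=0x6e x2=0x6c x3=0xdd x4=0x6c x5=0x33  N=0 Z=0
after  6: x0=0x20 x1=0x6e x2=0x6c x3=0xdd x4=0x7f x5=0x33  N=0 Z=0
after  7: x0=0x20 x1=0x6c x2=0x6c x3=0xdd x4=0x7f x5=0x33  N=0 Z=0
-- IRQ taken; context saved, return-PC = 8 --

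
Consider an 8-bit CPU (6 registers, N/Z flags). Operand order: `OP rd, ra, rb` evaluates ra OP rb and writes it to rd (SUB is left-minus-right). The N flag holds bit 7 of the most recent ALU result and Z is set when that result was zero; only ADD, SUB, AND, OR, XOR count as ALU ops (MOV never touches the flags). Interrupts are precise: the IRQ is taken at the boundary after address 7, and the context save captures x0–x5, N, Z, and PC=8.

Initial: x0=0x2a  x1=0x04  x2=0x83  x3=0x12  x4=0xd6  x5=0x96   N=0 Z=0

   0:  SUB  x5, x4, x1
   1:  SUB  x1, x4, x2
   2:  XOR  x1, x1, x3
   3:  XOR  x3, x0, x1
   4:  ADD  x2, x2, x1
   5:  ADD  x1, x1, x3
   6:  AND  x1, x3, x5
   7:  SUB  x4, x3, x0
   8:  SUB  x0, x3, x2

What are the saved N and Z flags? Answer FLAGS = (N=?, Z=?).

FLAGS = (N=0, Z=0)

after  0: x0=0x2a x1=0x04 x2=0x83 x3=0x12 x4=0xd6 x5=0xd2  N=1 Z=0
after  1: x0=0x2a x1=0x53 x2=0x83 x3=0x12 x4=0xd6 x5=0xd2  N=0 Z=0
after  2: x0=0x2a x1=0x41 x2=0x83 x3=0x12 x4=0xd6 x5=0xd2  N=0 Z=0
after  3: x0=0x2a x1=0x41 x2=0x83 x3=0x6b x4=0xd6 x5=0xd2  N=0 Z=0
after  4: x0=0x2a x1=0x41 x2=0xc4 x3=0x6b x4=0xd6 x5=0xd2  N=1 Z=0
after  5: x0=0x2a x1=0xac x2=0xc4 x3=0x6b x4=0xd6 x5=0xd2  N=1 Z=0
after  6: x0=0x2a x1=0x42 x2=0xc4 x3=0x6b x4=0xd6 x5=0xd2  N=0 Z=0
after  7: x0=0x2a x1=0x42 x2=0xc4 x3=0x6b x4=0x41 x5=0xd2  N=0 Z=0
-- IRQ taken; context saved, return-PC = 8 --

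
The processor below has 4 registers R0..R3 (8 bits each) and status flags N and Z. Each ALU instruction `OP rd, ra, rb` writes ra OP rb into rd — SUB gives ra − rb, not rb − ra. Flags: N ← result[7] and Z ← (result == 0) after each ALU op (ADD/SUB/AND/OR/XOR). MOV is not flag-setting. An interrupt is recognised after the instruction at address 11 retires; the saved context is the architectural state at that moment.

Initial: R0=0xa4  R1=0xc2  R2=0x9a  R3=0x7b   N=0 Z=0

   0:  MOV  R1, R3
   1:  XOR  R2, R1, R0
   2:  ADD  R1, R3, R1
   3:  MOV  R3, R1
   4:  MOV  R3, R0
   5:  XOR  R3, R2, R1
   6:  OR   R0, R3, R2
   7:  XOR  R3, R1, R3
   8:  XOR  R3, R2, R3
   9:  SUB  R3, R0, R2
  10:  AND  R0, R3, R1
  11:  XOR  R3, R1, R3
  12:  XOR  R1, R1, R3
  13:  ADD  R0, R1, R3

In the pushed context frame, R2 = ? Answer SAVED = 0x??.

SAVED = 0xdf

after  0: R0=0xa4 R1=0x7b R2=0x9a R3=0x7b  N=0 Z=0
after  1: R0=0xa4 R1=0x7b R2=0xdf R3=0x7b  N=1 Z=0
after  2: R0=0xa4 R1=0xf6 R2=0xdf R3=0x7b  N=1 Z=0
after  3: R0=0xa4 R1=0xf6 R2=0xdf R3=0xf6  N=1 Z=0
after  4: R0=0xa4 R1=0xf6 R2=0xdf R3=0xa4  N=1 Z=0
after  5: R0=0xa4 R1=0xf6 R2=0xdf R3=0x29  N=0 Z=0
after  6: R0=0xff R1=0xf6 R2=0xdf R3=0x29  N=1 Z=0
after  7: R0=0xff R1=0xf6 R2=0xdf R3=0xdf  N=1 Z=0
after  8: R0=0xff R1=0xf6 R2=0xdf R3=0x00  N=0 Z=1
after  9: R0=0xff R1=0xf6 R2=0xdf R3=0x20  N=0 Z=0
after 10: R0=0x20 R1=0xf6 R2=0xdf R3=0x20  N=0 Z=0
after 11: R0=0x20 R1=0xf6 R2=0xdf R3=0xd6  N=1 Z=0
-- IRQ taken; context saved, return-PC = 12 --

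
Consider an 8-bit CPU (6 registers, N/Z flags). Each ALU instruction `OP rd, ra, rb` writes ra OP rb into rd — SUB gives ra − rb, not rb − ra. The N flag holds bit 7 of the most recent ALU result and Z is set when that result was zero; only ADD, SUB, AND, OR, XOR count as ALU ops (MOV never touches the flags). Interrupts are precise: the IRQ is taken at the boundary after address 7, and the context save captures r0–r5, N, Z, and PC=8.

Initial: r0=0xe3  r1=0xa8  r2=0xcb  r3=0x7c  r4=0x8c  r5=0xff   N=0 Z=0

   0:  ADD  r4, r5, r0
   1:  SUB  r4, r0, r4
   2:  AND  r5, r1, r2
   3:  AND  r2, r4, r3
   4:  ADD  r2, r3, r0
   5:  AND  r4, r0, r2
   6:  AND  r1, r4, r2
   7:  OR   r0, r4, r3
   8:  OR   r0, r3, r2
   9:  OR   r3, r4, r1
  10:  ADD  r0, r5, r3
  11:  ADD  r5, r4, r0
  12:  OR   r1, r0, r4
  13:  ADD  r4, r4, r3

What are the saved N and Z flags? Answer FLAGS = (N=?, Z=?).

after  0: r0=0xe3 r1=0xa8 r2=0xcb r3=0x7c r4=0xe2 r5=0xff  N=1 Z=0
after  1: r0=0xe3 r1=0xa8 r2=0xcb r3=0x7c r4=0x01 r5=0xff  N=0 Z=0
after  2: r0=0xe3 r1=0xa8 r2=0xcb r3=0x7c r4=0x01 r5=0x88  N=1 Z=0
after  3: r0=0xe3 r1=0xa8 r2=0x00 r3=0x7c r4=0x01 r5=0x88  N=0 Z=1
after  4: r0=0xe3 r1=0xa8 r2=0x5f r3=0x7c r4=0x01 r5=0x88  N=0 Z=0
after  5: r0=0xe3 r1=0xa8 r2=0x5f r3=0x7c r4=0x43 r5=0x88  N=0 Z=0
after  6: r0=0xe3 r1=0x43 r2=0x5f r3=0x7c r4=0x43 r5=0x88  N=0 Z=0
after  7: r0=0x7f r1=0x43 r2=0x5f r3=0x7c r4=0x43 r5=0x88  N=0 Z=0
-- IRQ taken; context saved, return-PC = 8 --

FLAGS = (N=0, Z=0)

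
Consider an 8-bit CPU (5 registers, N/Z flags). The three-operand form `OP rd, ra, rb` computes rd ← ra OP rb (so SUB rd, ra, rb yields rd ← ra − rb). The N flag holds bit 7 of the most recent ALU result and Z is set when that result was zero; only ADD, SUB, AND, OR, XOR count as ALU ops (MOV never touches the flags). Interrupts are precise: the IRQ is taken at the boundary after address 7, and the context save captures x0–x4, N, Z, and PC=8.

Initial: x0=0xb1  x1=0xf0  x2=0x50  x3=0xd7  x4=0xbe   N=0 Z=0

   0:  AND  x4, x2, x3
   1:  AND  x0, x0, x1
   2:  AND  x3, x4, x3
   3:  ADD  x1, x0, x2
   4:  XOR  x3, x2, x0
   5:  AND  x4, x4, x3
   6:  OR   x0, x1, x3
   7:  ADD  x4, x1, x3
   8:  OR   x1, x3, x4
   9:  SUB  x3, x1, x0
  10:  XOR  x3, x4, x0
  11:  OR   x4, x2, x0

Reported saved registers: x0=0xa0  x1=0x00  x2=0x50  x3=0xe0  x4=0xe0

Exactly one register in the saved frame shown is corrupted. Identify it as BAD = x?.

BAD = x0

after  0: x0=0xb1 x1=0xf0 x2=0x50 x3=0xd7 x4=0x50  N=0 Z=0
after  1: x0=0xb0 x1=0xf0 x2=0x50 x3=0xd7 x4=0x50  N=1 Z=0
after  2: x0=0xb0 x1=0xf0 x2=0x50 x3=0x50 x4=0x50  N=0 Z=0
after  3: x0=0xb0 x1=0x00 x2=0x50 x3=0x50 x4=0x50  N=0 Z=1
after  4: x0=0xb0 x1=0x00 x2=0x50 x3=0xe0 x4=0x50  N=1 Z=0
after  5: x0=0xb0 x1=0x00 x2=0x50 x3=0xe0 x4=0x40  N=0 Z=0
after  6: x0=0xe0 x1=0x00 x2=0x50 x3=0xe0 x4=0x40  N=1 Z=0
after  7: x0=0xe0 x1=0x00 x2=0x50 x3=0xe0 x4=0xe0  N=1 Z=0
-- IRQ taken; context saved, return-PC = 8 --
mismatch: x0: reported 0xa0 vs actual 0xe0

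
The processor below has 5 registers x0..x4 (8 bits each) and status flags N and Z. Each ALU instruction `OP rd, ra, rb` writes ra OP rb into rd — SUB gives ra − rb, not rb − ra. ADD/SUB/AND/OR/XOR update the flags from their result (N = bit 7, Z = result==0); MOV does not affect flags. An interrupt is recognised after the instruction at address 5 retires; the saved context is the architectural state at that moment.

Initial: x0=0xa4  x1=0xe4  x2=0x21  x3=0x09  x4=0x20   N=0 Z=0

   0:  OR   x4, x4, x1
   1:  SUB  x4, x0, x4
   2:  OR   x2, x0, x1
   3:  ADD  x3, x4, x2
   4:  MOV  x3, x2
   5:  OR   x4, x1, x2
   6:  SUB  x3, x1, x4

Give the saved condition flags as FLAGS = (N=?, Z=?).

FLAGS = (N=1, Z=0)

after  0: x0=0xa4 x1=0xe4 x2=0x21 x3=0x09 x4=0xe4  N=1 Z=0
after  1: x0=0xa4 x1=0xe4 x2=0x21 x3=0x09 x4=0xc0  N=1 Z=0
after  2: x0=0xa4 x1=0xe4 x2=0xe4 x3=0x09 x4=0xc0  N=1 Z=0
after  3: x0=0xa4 x1=0xe4 x2=0xe4 x3=0xa4 x4=0xc0  N=1 Z=0
after  4: x0=0xa4 x1=0xe4 x2=0xe4 x3=0xe4 x4=0xc0  N=1 Z=0
after  5: x0=0xa4 x1=0xe4 x2=0xe4 x3=0xe4 x4=0xe4  N=1 Z=0
-- IRQ taken; context saved, return-PC = 6 --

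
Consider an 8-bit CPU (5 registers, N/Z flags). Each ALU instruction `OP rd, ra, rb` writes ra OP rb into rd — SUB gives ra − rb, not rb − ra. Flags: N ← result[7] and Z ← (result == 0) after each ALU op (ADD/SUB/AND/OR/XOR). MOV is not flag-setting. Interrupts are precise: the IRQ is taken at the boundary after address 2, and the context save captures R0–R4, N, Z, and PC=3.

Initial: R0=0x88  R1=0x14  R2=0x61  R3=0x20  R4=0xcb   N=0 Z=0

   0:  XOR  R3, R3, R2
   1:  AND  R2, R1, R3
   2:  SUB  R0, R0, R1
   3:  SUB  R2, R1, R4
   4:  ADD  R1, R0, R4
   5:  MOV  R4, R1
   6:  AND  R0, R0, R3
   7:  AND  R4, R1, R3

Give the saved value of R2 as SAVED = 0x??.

after  0: R0=0x88 R1=0x14 R2=0x61 R3=0x41 R4=0xcb  N=0 Z=0
after  1: R0=0x88 R1=0x14 R2=0x00 R3=0x41 R4=0xcb  N=0 Z=1
after  2: R0=0x74 R1=0x14 R2=0x00 R3=0x41 R4=0xcb  N=0 Z=0
-- IRQ taken; context saved, return-PC = 3 --

SAVED = 0x00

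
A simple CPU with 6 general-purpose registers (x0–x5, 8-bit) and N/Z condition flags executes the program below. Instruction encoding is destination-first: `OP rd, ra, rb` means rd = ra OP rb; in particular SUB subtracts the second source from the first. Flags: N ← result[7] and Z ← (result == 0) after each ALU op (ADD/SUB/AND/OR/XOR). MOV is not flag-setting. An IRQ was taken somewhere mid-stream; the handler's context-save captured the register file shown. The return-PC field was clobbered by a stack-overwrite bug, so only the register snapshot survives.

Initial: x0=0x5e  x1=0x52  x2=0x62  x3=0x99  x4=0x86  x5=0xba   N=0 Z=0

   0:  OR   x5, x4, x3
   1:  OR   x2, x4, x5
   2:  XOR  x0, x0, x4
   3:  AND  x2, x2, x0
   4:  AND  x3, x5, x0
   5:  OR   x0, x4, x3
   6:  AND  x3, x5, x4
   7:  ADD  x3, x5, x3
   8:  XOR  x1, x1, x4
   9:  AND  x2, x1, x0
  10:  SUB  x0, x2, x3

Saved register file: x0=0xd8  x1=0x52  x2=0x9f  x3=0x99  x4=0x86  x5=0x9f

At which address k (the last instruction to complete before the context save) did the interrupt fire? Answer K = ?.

K = 2

after  0: x0=0x5e x1=0x52 x2=0x62 x3=0x99 x4=0x86 x5=0x9f  N=1 Z=0
after  1: x0=0x5e x1=0x52 x2=0x9f x3=0x99 x4=0x86 x5=0x9f  N=1 Z=0
after  2: x0=0xd8 x1=0x52 x2=0x9f x3=0x99 x4=0x86 x5=0x9f  N=1 Z=0
-- IRQ taken; context saved, return-PC = 3 --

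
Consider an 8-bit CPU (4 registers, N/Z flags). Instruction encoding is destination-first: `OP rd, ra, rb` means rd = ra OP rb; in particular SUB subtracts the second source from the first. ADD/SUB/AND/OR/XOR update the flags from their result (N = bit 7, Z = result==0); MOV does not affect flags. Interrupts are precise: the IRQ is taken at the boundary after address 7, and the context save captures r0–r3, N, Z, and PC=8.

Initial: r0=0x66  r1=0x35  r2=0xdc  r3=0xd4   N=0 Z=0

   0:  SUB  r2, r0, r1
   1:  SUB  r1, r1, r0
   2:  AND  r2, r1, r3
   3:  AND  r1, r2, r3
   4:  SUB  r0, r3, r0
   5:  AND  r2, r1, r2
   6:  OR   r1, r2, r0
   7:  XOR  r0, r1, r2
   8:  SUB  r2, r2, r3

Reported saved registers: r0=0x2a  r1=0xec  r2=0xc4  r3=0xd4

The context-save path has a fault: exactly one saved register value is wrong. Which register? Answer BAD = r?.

BAD = r1

after  0: r0=0x66 r1=0x35 r2=0x31 r3=0xd4  N=0 Z=0
after  1: r0=0x66 r1=0xcf r2=0x31 r3=0xd4  N=1 Z=0
after  2: r0=0x66 r1=0xcf r2=0xc4 r3=0xd4  N=1 Z=0
after  3: r0=0x66 r1=0xc4 r2=0xc4 r3=0xd4  N=1 Z=0
after  4: r0=0x6e r1=0xc4 r2=0xc4 r3=0xd4  N=0 Z=0
after  5: r0=0x6e r1=0xc4 r2=0xc4 r3=0xd4  N=1 Z=0
after  6: r0=0x6e r1=0xee r2=0xc4 r3=0xd4  N=1 Z=0
after  7: r0=0x2a r1=0xee r2=0xc4 r3=0xd4  N=0 Z=0
-- IRQ taken; context saved, return-PC = 8 --
mismatch: r1: reported 0xec vs actual 0xee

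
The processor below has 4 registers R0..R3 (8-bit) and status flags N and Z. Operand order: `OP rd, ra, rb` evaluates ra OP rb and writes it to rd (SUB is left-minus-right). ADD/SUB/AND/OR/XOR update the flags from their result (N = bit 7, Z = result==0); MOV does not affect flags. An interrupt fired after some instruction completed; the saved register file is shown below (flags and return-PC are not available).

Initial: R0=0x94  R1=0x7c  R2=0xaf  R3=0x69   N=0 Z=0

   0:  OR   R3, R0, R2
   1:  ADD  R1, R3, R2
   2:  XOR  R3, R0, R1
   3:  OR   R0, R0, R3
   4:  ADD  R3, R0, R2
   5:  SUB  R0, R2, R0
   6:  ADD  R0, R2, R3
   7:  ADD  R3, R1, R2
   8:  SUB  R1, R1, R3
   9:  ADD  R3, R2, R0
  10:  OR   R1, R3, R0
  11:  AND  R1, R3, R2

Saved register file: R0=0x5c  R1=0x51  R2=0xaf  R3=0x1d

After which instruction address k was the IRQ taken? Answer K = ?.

after  0: R0=0x94 R1=0x7c R2=0xaf R3=0xbf  N=1 Z=0
after  1: R0=0x94 R1=0x6e R2=0xaf R3=0xbf  N=0 Z=0
after  2: R0=0x94 R1=0x6e R2=0xaf R3=0xfa  N=1 Z=0
after  3: R0=0xfe R1=0x6e R2=0xaf R3=0xfa  N=1 Z=0
after  4: R0=0xfe R1=0x6e R2=0xaf R3=0xad  N=1 Z=0
after  5: R0=0xb1 R1=0x6e R2=0xaf R3=0xad  N=1 Z=0
after  6: R0=0x5c R1=0x6e R2=0xaf R3=0xad  N=0 Z=0
after  7: R0=0x5c R1=0x6e R2=0xaf R3=0x1d  N=0 Z=0
after  8: R0=0x5c R1=0x51 R2=0xaf R3=0x1d  N=0 Z=0
-- IRQ taken; context saved, return-PC = 9 --

K = 8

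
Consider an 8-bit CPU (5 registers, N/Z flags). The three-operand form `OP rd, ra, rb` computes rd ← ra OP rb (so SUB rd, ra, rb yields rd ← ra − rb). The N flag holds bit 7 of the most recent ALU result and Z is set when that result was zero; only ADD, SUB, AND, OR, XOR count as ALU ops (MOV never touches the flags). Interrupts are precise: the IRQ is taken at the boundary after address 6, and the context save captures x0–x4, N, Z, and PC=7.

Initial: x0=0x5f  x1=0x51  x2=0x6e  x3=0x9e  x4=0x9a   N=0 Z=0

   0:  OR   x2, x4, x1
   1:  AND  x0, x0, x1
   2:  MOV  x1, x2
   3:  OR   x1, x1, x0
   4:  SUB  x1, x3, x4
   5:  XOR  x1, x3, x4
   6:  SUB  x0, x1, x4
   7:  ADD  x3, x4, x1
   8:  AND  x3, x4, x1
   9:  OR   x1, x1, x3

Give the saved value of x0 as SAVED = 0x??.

after  0: x0=0x5f x1=0x51 x2=0xdb x3=0x9e x4=0x9a  N=1 Z=0
after  1: x0=0x51 x1=0x51 x2=0xdb x3=0x9e x4=0x9a  N=0 Z=0
after  2: x0=0x51 x1=0xdb x2=0xdb x3=0x9e x4=0x9a  N=0 Z=0
after  3: x0=0x51 x1=0xdb x2=0xdb x3=0x9e x4=0x9a  N=1 Z=0
after  4: x0=0x51 x1=0x04 x2=0xdb x3=0x9e x4=0x9a  N=0 Z=0
after  5: x0=0x51 x1=0x04 x2=0xdb x3=0x9e x4=0x9a  N=0 Z=0
after  6: x0=0x6a x1=0x04 x2=0xdb x3=0x9e x4=0x9a  N=0 Z=0
-- IRQ taken; context saved, return-PC = 7 --

SAVED = 0x6a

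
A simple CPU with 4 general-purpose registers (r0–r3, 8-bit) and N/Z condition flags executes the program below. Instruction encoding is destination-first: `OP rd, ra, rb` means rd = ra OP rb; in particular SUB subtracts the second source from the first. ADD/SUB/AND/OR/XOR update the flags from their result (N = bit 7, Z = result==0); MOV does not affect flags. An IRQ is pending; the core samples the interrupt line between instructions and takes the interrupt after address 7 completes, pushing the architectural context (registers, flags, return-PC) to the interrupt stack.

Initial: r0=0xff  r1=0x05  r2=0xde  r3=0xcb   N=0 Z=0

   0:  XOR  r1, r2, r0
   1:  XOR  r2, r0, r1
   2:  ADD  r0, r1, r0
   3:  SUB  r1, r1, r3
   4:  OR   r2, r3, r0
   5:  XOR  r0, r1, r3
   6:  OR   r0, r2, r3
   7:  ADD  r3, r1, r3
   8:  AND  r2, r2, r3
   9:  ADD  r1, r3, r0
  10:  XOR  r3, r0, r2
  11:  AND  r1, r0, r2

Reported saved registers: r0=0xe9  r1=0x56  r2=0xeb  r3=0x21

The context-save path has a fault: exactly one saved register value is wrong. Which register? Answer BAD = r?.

BAD = r0

after  0: r0=0xff r1=0x21 r2=0xde r3=0xcb  N=0 Z=0
after  1: r0=0xff r1=0x21 r2=0xde r3=0xcb  N=1 Z=0
after  2: r0=0x20 r1=0x21 r2=0xde r3=0xcb  N=0 Z=0
after  3: r0=0x20 r1=0x56 r2=0xde r3=0xcb  N=0 Z=0
after  4: r0=0x20 r1=0x56 r2=0xeb r3=0xcb  N=1 Z=0
after  5: r0=0x9d r1=0x56 r2=0xeb r3=0xcb  N=1 Z=0
after  6: r0=0xeb r1=0x56 r2=0xeb r3=0xcb  N=1 Z=0
after  7: r0=0xeb r1=0x56 r2=0xeb r3=0x21  N=0 Z=0
-- IRQ taken; context saved, return-PC = 8 --
mismatch: r0: reported 0xe9 vs actual 0xeb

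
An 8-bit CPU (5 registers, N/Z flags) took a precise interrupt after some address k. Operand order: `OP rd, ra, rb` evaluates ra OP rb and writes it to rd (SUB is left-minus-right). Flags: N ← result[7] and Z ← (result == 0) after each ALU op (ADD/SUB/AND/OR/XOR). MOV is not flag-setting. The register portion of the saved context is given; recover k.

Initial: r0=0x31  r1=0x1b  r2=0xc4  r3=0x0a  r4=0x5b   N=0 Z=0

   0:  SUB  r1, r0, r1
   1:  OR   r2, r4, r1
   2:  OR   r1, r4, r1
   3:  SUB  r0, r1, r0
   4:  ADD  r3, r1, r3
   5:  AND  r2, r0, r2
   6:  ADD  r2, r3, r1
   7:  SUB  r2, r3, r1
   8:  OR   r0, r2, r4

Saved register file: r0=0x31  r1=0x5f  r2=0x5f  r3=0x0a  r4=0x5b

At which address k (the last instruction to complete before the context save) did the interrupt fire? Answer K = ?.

after  0: r0=0x31 r1=0x16 r2=0xc4 r3=0x0a r4=0x5b  N=0 Z=0
after  1: r0=0x31 r1=0x16 r2=0x5f r3=0x0a r4=0x5b  N=0 Z=0
after  2: r0=0x31 r1=0x5f r2=0x5f r3=0x0a r4=0x5b  N=0 Z=0
-- IRQ taken; context saved, return-PC = 3 --

K = 2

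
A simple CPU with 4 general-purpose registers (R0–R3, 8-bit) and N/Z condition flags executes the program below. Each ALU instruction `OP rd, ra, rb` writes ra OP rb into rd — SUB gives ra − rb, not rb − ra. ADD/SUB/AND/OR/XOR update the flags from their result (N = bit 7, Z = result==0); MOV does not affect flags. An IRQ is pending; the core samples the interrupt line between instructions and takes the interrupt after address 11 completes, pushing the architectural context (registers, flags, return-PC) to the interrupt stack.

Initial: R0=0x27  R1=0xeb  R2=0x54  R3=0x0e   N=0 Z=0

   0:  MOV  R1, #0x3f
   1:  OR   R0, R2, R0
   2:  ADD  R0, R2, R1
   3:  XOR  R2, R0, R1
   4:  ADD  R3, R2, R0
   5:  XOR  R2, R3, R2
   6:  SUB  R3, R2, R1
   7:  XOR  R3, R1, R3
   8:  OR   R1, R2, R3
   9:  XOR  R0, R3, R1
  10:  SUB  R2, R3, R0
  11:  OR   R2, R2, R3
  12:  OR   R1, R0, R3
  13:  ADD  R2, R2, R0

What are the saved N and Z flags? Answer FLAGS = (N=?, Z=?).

FLAGS = (N=1, Z=0)

after  0: R0=0x27 R1=0x3f R2=0x54 R3=0x0e  N=0 Z=0
after  1: R0=0x77 R1=0x3f R2=0x54 R3=0x0e  N=0 Z=0
after  2: R0=0x93 R1=0x3f R2=0x54 R3=0x0e  N=1 Z=0
after  3: R0=0x93 R1=0x3f R2=0xac R3=0x0e  N=1 Z=0
after  4: R0=0x93 R1=0x3f R2=0xac R3=0x3f  N=0 Z=0
after  5: R0=0x93 R1=0x3f R2=0x93 R3=0x3f  N=1 Z=0
after  6: R0=0x93 R1=0x3f R2=0x93 R3=0x54  N=0 Z=0
after  7: R0=0x93 R1=0x3f R2=0x93 R3=0x6b  N=0 Z=0
after  8: R0=0x93 R1=0xfb R2=0x93 R3=0x6b  N=1 Z=0
after  9: R0=0x90 R1=0xfb R2=0x93 R3=0x6b  N=1 Z=0
after 10: R0=0x90 R1=0xfb R2=0xdb R3=0x6b  N=1 Z=0
after 11: R0=0x90 R1=0xfb R2=0xfb R3=0x6b  N=1 Z=0
-- IRQ taken; context saved, return-PC = 12 --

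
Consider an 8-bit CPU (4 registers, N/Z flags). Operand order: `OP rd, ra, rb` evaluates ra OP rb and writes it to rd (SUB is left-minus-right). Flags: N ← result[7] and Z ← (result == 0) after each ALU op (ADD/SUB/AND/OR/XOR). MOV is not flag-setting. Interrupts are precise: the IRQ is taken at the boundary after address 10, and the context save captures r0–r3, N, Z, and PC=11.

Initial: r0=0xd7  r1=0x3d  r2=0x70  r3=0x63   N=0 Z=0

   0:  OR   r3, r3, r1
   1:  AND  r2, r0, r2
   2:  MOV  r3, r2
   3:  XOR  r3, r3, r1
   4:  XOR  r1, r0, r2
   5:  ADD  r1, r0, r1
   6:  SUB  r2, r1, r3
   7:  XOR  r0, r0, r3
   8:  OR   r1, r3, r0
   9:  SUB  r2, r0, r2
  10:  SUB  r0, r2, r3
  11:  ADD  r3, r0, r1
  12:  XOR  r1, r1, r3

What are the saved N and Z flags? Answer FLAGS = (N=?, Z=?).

after  0: r0=0xd7 r1=0x3d r2=0x70 r3=0x7f  N=0 Z=0
after  1: r0=0xd7 r1=0x3d r2=0x50 r3=0x7f  N=0 Z=0
after  2: r0=0xd7 r1=0x3d r2=0x50 r3=0x50  N=0 Z=0
after  3: r0=0xd7 r1=0x3d r2=0x50 r3=0x6d  N=0 Z=0
after  4: r0=0xd7 r1=0x87 r2=0x50 r3=0x6d  N=1 Z=0
after  5: r0=0xd7 r1=0x5e r2=0x50 r3=0x6d  N=0 Z=0
after  6: r0=0xd7 r1=0x5e r2=0xf1 r3=0x6d  N=1 Z=0
after  7: r0=0xba r1=0x5e r2=0xf1 r3=0x6d  N=1 Z=0
after  8: r0=0xba r1=0xff r2=0xf1 r3=0x6d  N=1 Z=0
after  9: r0=0xba r1=0xff r2=0xc9 r3=0x6d  N=1 Z=0
after 10: r0=0x5c r1=0xff r2=0xc9 r3=0x6d  N=0 Z=0
-- IRQ taken; context saved, return-PC = 11 --

FLAGS = (N=0, Z=0)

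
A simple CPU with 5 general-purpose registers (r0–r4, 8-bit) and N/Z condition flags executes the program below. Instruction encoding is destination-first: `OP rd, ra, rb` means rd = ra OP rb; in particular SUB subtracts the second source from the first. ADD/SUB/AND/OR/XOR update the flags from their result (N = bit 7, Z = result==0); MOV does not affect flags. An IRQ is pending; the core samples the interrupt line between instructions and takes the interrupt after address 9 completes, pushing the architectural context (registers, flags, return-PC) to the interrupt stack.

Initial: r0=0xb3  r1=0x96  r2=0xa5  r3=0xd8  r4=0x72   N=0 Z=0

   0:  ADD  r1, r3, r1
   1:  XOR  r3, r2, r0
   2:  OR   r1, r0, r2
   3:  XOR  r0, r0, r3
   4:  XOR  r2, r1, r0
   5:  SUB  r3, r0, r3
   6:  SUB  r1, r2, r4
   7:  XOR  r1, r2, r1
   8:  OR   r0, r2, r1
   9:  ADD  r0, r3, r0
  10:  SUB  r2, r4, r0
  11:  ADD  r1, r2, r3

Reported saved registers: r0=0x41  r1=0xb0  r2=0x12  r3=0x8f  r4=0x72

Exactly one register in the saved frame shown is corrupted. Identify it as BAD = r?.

after  0: r0=0xb3 r1=0x6e r2=0xa5 r3=0xd8 r4=0x72  N=0 Z=0
after  1: r0=0xb3 r1=0x6e r2=0xa5 r3=0x16 r4=0x72  N=0 Z=0
after  2: r0=0xb3 r1=0xb7 r2=0xa5 r3=0x16 r4=0x72  N=1 Z=0
after  3: r0=0xa5 r1=0xb7 r2=0xa5 r3=0x16 r4=0x72  N=1 Z=0
after  4: r0=0xa5 r1=0xb7 r2=0x12 r3=0x16 r4=0x72  N=0 Z=0
after  5: r0=0xa5 r1=0xb7 r2=0x12 r3=0x8f r4=0x72  N=1 Z=0
after  6: r0=0xa5 r1=0xa0 r2=0x12 r3=0x8f r4=0x72  N=1 Z=0
after  7: r0=0xa5 r1=0xb2 r2=0x12 r3=0x8f r4=0x72  N=1 Z=0
after  8: r0=0xb2 r1=0xb2 r2=0x12 r3=0x8f r4=0x72  N=1 Z=0
after  9: r0=0x41 r1=0xb2 r2=0x12 r3=0x8f r4=0x72  N=0 Z=0
-- IRQ taken; context saved, return-PC = 10 --
mismatch: r1: reported 0xb0 vs actual 0xb2

BAD = r1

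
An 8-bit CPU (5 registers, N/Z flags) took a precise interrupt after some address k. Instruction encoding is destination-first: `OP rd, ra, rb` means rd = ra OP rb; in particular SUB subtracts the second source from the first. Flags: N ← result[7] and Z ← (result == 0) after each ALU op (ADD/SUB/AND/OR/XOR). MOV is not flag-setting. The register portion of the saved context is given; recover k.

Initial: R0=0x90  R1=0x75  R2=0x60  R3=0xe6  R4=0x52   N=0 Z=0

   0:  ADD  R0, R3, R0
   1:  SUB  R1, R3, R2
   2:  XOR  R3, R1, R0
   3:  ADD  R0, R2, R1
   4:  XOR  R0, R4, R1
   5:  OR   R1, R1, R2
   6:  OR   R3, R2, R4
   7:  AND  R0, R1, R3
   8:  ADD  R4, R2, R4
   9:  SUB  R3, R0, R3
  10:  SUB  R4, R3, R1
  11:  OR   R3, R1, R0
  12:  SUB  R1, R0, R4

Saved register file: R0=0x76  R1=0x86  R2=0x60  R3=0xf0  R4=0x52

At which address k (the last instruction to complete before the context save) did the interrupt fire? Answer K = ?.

K = 2

after  0: R0=0x76 R1=0x75 R2=0x60 R3=0xe6 R4=0x52  N=0 Z=0
after  1: R0=0x76 R1=0x86 R2=0x60 R3=0xe6 R4=0x52  N=1 Z=0
after  2: R0=0x76 R1=0x86 R2=0x60 R3=0xf0 R4=0x52  N=1 Z=0
-- IRQ taken; context saved, return-PC = 3 --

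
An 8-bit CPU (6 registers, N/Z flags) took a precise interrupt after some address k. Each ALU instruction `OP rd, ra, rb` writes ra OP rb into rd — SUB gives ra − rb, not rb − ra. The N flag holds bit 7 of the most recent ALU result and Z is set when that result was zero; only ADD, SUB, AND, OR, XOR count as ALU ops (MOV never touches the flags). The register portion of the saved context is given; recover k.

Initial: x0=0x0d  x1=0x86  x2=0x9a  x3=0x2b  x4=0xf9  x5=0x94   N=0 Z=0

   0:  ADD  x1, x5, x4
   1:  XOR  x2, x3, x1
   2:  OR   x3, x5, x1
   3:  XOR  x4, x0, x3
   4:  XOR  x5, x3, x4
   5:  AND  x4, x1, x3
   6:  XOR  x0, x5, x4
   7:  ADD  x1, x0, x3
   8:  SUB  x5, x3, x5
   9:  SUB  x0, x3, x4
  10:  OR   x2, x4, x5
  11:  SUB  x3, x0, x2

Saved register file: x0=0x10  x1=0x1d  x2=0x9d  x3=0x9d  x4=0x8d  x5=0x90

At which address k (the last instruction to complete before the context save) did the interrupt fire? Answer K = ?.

K = 10

after  0: x0=0x0d x1=0x8d x2=0x9a x3=0x2b x4=0xf9 x5=0x94  N=1 Z=0
after  1: x0=0x0d x1=0x8d x2=0xa6 x3=0x2b x4=0xf9 x5=0x94  N=1 Z=0
after  2: x0=0x0d x1=0x8d x2=0xa6 x3=0x9d x4=0xf9 x5=0x94  N=1 Z=0
after  3: x0=0x0d x1=0x8d x2=0xa6 x3=0x9d x4=0x90 x5=0x94  N=1 Z=0
after  4: x0=0x0d x1=0x8d x2=0xa6 x3=0x9d x4=0x90 x5=0x0d  N=0 Z=0
after  5: x0=0x0d x1=0x8d x2=0xa6 x3=0x9d x4=0x8d x5=0x0d  N=1 Z=0
after  6: x0=0x80 x1=0x8d x2=0xa6 x3=0x9d x4=0x8d x5=0x0d  N=1 Z=0
after  7: x0=0x80 x1=0x1d x2=0xa6 x3=0x9d x4=0x8d x5=0x0d  N=0 Z=0
after  8: x0=0x80 x1=0x1d x2=0xa6 x3=0x9d x4=0x8d x5=0x90  N=1 Z=0
after  9: x0=0x10 x1=0x1d x2=0xa6 x3=0x9d x4=0x8d x5=0x90  N=0 Z=0
after 10: x0=0x10 x1=0x1d x2=0x9d x3=0x9d x4=0x8d x5=0x90  N=1 Z=0
-- IRQ taken; context saved, return-PC = 11 --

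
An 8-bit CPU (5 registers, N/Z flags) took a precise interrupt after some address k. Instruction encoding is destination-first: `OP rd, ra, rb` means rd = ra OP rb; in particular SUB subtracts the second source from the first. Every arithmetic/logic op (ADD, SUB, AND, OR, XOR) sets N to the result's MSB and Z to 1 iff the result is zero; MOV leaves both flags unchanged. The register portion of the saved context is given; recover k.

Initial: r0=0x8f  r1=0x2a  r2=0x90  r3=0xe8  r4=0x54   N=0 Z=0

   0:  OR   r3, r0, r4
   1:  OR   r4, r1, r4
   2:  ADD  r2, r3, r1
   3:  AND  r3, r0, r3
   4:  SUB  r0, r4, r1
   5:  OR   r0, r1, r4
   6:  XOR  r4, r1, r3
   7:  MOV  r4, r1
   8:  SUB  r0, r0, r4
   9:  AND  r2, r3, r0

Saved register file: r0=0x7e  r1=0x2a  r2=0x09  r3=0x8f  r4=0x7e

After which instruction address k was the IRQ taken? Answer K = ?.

after  0: r0=0x8f r1=0x2a r2=0x90 r3=0xdf r4=0x54  N=1 Z=0
after  1: r0=0x8f r1=0x2a r2=0x90 r3=0xdf r4=0x7e  N=0 Z=0
after  2: r0=0x8f r1=0x2a r2=0x09 r3=0xdf r4=0x7e  N=0 Z=0
after  3: r0=0x8f r1=0x2a r2=0x09 r3=0x8f r4=0x7e  N=1 Z=0
after  4: r0=0x54 r1=0x2a r2=0x09 r3=0x8f r4=0x7e  N=0 Z=0
after  5: r0=0x7e r1=0x2a r2=0x09 r3=0x8f r4=0x7e  N=0 Z=0
-- IRQ taken; context saved, return-PC = 6 --

K = 5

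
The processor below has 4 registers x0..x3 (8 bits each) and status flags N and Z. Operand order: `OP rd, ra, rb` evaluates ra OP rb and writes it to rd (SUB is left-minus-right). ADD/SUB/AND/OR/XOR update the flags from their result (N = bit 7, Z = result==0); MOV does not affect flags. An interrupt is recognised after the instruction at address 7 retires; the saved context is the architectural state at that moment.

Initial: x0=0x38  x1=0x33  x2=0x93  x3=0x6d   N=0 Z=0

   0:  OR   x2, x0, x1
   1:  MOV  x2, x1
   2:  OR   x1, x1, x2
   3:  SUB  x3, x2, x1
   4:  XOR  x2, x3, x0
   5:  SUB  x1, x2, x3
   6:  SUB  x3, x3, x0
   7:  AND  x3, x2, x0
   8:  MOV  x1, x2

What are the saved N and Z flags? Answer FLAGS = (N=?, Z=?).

FLAGS = (N=0, Z=0)

after  0: x0=0x38 x1=0x33 x2=0x3b x3=0x6d  N=0 Z=0
after  1: x0=0x38 x1=0x33 x2=0x33 x3=0x6d  N=0 Z=0
after  2: x0=0x38 x1=0x33 x2=0x33 x3=0x6d  N=0 Z=0
after  3: x0=0x38 x1=0x33 x2=0x33 x3=0x00  N=0 Z=1
after  4: x0=0x38 x1=0x33 x2=0x38 x3=0x00  N=0 Z=0
after  5: x0=0x38 x1=0x38 x2=0x38 x3=0x00  N=0 Z=0
after  6: x0=0x38 x1=0x38 x2=0x38 x3=0xc8  N=1 Z=0
after  7: x0=0x38 x1=0x38 x2=0x38 x3=0x38  N=0 Z=0
-- IRQ taken; context saved, return-PC = 8 --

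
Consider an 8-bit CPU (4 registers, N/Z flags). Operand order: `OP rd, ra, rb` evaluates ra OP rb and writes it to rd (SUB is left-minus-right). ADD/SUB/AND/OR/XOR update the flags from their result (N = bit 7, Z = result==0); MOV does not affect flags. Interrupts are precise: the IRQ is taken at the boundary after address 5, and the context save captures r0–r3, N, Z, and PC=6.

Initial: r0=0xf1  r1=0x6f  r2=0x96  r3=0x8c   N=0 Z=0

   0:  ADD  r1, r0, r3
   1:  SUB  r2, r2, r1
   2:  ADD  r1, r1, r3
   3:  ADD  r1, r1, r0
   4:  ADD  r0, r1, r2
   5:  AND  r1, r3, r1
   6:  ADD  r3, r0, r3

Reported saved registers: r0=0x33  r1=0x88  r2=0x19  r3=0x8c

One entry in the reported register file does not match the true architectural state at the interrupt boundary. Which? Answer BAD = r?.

after  0: r0=0xf1 r1=0x7d r2=0x96 r3=0x8c  N=0 Z=0
after  1: r0=0xf1 r1=0x7d r2=0x19 r3=0x8c  N=0 Z=0
after  2: r0=0xf1 r1=0x09 r2=0x19 r3=0x8c  N=0 Z=0
after  3: r0=0xf1 r1=0xfa r2=0x19 r3=0x8c  N=1 Z=0
after  4: r0=0x13 r1=0xfa r2=0x19 r3=0x8c  N=0 Z=0
after  5: r0=0x13 r1=0x88 r2=0x19 r3=0x8c  N=1 Z=0
-- IRQ taken; context saved, return-PC = 6 --
mismatch: r0: reported 0x33 vs actual 0x13

BAD = r0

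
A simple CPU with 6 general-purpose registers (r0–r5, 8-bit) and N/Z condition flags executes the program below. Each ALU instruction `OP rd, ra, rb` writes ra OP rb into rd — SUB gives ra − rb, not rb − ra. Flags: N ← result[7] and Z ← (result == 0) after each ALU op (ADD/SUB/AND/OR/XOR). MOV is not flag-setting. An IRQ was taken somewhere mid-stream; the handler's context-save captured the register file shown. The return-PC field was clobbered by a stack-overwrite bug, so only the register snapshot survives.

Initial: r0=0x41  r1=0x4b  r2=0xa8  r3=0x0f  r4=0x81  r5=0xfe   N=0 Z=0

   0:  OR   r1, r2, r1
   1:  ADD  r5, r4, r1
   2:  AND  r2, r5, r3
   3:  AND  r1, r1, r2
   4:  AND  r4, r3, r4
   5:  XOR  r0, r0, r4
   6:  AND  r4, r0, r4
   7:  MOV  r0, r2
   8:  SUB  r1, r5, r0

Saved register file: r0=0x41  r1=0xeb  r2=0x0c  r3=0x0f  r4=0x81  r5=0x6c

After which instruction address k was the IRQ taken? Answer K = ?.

K = 2

after  0: r0=0x41 r1=0xeb r2=0xa8 r3=0x0f r4=0x81 r5=0xfe  N=1 Z=0
after  1: r0=0x41 r1=0xeb r2=0xa8 r3=0x0f r4=0x81 r5=0x6c  N=0 Z=0
after  2: r0=0x41 r1=0xeb r2=0x0c r3=0x0f r4=0x81 r5=0x6c  N=0 Z=0
-- IRQ taken; context saved, return-PC = 3 --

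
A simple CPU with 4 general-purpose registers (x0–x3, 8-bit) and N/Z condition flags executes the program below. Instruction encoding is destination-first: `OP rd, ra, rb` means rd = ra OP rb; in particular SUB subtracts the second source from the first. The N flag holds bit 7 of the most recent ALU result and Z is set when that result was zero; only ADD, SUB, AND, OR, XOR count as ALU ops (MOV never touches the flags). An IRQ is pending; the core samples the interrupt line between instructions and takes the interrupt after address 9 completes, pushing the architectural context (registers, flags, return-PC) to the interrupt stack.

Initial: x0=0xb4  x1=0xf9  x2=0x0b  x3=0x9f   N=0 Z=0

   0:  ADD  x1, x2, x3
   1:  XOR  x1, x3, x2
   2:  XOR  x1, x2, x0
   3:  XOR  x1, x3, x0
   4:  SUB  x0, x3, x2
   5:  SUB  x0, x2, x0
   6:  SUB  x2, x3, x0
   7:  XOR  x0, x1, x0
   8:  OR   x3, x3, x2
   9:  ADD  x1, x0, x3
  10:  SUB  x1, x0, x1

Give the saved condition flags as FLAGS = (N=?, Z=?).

after  0: x0=0xb4 x1=0xaa x2=0x0b x3=0x9f  N=1 Z=0
after  1: x0=0xb4 x1=0x94 x2=0x0b x3=0x9f  N=1 Z=0
after  2: x0=0xb4 x1=0xbf x2=0x0b x3=0x9f  N=1 Z=0
after  3: x0=0xb4 x1=0x2b x2=0x0b x3=0x9f  N=0 Z=0
after  4: x0=0x94 x1=0x2b x2=0x0b x3=0x9f  N=1 Z=0
after  5: x0=0x77 x1=0x2b x2=0x0b x3=0x9f  N=0 Z=0
after  6: x0=0x77 x1=0x2b x2=0x28 x3=0x9f  N=0 Z=0
after  7: x0=0x5c x1=0x2b x2=0x28 x3=0x9f  N=0 Z=0
after  8: x0=0x5c x1=0x2b x2=0x28 x3=0xbf  N=1 Z=0
after  9: x0=0x5c x1=0x1b x2=0x28 x3=0xbf  N=0 Z=0
-- IRQ taken; context saved, return-PC = 10 --

FLAGS = (N=0, Z=0)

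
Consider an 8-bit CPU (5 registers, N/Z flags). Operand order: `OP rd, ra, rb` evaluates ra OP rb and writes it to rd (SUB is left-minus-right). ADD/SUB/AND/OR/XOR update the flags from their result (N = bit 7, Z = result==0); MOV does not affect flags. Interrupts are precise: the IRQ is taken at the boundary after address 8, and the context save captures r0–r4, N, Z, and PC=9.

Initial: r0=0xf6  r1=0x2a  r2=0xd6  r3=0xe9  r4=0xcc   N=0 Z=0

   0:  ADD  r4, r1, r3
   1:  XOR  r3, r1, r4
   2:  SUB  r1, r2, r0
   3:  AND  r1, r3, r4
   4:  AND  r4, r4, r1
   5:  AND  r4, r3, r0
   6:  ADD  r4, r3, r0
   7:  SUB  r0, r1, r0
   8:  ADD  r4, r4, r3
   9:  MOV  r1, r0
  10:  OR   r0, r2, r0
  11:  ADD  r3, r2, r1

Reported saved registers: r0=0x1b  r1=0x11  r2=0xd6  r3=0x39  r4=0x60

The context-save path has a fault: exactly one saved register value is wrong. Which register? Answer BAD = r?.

after  0: r0=0xf6 r1=0x2a r2=0xd6 r3=0xe9 r4=0x13  N=0 Z=0
after  1: r0=0xf6 r1=0x2a r2=0xd6 r3=0x39 r4=0x13  N=0 Z=0
after  2: r0=0xf6 r1=0xe0 r2=0xd6 r3=0x39 r4=0x13  N=1 Z=0
after  3: r0=0xf6 r1=0x11 r2=0xd6 r3=0x39 r4=0x13  N=0 Z=0
after  4: r0=0xf6 r1=0x11 r2=0xd6 r3=0x39 r4=0x11  N=0 Z=0
after  5: r0=0xf6 r1=0x11 r2=0xd6 r3=0x39 r4=0x30  N=0 Z=0
after  6: r0=0xf6 r1=0x11 r2=0xd6 r3=0x39 r4=0x2f  N=0 Z=0
after  7: r0=0x1b r1=0x11 r2=0xd6 r3=0x39 r4=0x2f  N=0 Z=0
after  8: r0=0x1b r1=0x11 r2=0xd6 r3=0x39 r4=0x68  N=0 Z=0
-- IRQ taken; context saved, return-PC = 9 --
mismatch: r4: reported 0x60 vs actual 0x68

BAD = r4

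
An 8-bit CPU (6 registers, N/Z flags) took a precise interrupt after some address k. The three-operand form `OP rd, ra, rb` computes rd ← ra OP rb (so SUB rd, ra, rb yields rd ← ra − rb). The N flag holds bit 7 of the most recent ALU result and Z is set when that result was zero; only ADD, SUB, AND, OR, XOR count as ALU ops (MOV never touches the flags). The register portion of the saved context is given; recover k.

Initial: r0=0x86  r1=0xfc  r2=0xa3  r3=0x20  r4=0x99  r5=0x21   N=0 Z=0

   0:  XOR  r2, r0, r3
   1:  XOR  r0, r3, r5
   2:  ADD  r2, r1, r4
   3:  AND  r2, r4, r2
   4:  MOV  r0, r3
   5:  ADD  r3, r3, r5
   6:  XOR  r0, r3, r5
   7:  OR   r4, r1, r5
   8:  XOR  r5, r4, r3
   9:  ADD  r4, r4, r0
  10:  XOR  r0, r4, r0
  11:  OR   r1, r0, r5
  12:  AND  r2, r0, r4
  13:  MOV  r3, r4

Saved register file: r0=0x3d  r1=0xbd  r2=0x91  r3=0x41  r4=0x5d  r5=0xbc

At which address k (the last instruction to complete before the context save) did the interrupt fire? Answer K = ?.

K = 11

after  0: r0=0x86 r1=0xfc r2=0xa6 r3=0x20 r4=0x99 r5=0x21  N=1 Z=0
after  1: r0=0x01 r1=0xfc r2=0xa6 r3=0x20 r4=0x99 r5=0x21  N=0 Z=0
after  2: r0=0x01 r1=0xfc r2=0x95 r3=0x20 r4=0x99 r5=0x21  N=1 Z=0
after  3: r0=0x01 r1=0xfc r2=0x91 r3=0x20 r4=0x99 r5=0x21  N=1 Z=0
after  4: r0=0x20 r1=0xfc r2=0x91 r3=0x20 r4=0x99 r5=0x21  N=1 Z=0
after  5: r0=0x20 r1=0xfc r2=0x91 r3=0x41 r4=0x99 r5=0x21  N=0 Z=0
after  6: r0=0x60 r1=0xfc r2=0x91 r3=0x41 r4=0x99 r5=0x21  N=0 Z=0
after  7: r0=0x60 r1=0xfc r2=0x91 r3=0x41 r4=0xfd r5=0x21  N=1 Z=0
after  8: r0=0x60 r1=0xfc r2=0x91 r3=0x41 r4=0xfd r5=0xbc  N=1 Z=0
after  9: r0=0x60 r1=0xfc r2=0x91 r3=0x41 r4=0x5d r5=0xbc  N=0 Z=0
after 10: r0=0x3d r1=0xfc r2=0x91 r3=0x41 r4=0x5d r5=0xbc  N=0 Z=0
after 11: r0=0x3d r1=0xbd r2=0x91 r3=0x41 r4=0x5d r5=0xbc  N=1 Z=0
-- IRQ taken; context saved, return-PC = 12 --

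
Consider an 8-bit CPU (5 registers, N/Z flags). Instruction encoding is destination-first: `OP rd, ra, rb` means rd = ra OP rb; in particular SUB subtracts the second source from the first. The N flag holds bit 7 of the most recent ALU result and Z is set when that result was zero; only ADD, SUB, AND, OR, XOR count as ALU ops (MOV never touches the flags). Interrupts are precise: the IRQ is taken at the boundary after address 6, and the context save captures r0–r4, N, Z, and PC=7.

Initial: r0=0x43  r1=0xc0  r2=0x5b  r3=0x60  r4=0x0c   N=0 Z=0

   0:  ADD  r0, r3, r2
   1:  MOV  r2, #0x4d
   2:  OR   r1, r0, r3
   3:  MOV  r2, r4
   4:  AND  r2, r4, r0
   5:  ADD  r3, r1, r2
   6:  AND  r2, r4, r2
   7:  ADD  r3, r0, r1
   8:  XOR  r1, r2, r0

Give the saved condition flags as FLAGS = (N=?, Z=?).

after  0: r0=0xbb r1=0xc0 r2=0x5b r3=0x60 r4=0x0c  N=1 Z=0
after  1: r0=0xbb r1=0xc0 r2=0x4d r3=0x60 r4=0x0c  N=1 Z=0
after  2: r0=0xbb r1=0xfb r2=0x4d r3=0x60 r4=0x0c  N=1 Z=0
after  3: r0=0xbb r1=0xfb r2=0x0c r3=0x60 r4=0x0c  N=1 Z=0
after  4: r0=0xbb r1=0xfb r2=0x08 r3=0x60 r4=0x0c  N=0 Z=0
after  5: r0=0xbb r1=0xfb r2=0x08 r3=0x03 r4=0x0c  N=0 Z=0
after  6: r0=0xbb r1=0xfb r2=0x08 r3=0x03 r4=0x0c  N=0 Z=0
-- IRQ taken; context saved, return-PC = 7 --

FLAGS = (N=0, Z=0)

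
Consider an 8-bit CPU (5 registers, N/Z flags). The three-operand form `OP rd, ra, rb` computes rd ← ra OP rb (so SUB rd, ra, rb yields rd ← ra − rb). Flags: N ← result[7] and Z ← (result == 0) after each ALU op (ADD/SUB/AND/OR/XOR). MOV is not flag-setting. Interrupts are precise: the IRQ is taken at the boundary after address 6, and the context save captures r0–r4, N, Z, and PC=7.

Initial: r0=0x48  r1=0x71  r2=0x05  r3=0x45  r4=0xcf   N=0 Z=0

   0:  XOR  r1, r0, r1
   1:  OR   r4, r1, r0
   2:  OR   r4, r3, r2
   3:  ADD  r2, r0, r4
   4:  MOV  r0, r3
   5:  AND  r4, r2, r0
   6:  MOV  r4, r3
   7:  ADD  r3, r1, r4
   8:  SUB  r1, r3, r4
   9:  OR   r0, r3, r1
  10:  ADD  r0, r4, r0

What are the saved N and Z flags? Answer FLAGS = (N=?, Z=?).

after  0: r0=0x48 r1=0x39 r2=0x05 r3=0x45 r4=0xcf  N=0 Z=0
after  1: r0=0x48 r1=0x39 r2=0x05 r3=0x45 r4=0x79  N=0 Z=0
after  2: r0=0x48 r1=0x39 r2=0x05 r3=0x45 r4=0x45  N=0 Z=0
after  3: r0=0x48 r1=0x39 r2=0x8d r3=0x45 r4=0x45  N=1 Z=0
after  4: r0=0x45 r1=0x39 r2=0x8d r3=0x45 r4=0x45  N=1 Z=0
after  5: r0=0x45 r1=0x39 r2=0x8d r3=0x45 r4=0x05  N=0 Z=0
after  6: r0=0x45 r1=0x39 r2=0x8d r3=0x45 r4=0x45  N=0 Z=0
-- IRQ taken; context saved, return-PC = 7 --

FLAGS = (N=0, Z=0)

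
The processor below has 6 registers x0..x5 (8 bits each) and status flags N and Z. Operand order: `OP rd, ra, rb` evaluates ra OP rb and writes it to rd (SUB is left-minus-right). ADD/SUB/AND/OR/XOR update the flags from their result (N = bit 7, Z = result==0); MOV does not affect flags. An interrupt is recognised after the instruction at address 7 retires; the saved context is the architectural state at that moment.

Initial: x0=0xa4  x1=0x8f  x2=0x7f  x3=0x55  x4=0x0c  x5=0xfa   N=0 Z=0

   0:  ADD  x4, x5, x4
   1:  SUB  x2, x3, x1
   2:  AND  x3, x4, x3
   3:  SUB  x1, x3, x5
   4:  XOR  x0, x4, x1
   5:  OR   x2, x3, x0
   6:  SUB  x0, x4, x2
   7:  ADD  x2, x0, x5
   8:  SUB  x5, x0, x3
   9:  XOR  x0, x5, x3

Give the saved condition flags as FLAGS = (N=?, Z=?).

FLAGS = (N=1, Z=0)

after  0: x0=0xa4 x1=0x8f x2=0x7f x3=0x55 x4=0x06 x5=0xfa  N=0 Z=0
after  1: x0=0xa4 x1=0x8f x2=0xc6 x3=0x55 x4=0x06 x5=0xfa  N=1 Z=0
after  2: x0=0xa4 x1=0x8f x2=0xc6 x3=0x04 x4=0x06 x5=0xfa  N=0 Z=0
after  3: x0=0xa4 x1=0x0a x2=0xc6 x3=0x04 x4=0x06 x5=0xfa  N=0 Z=0
after  4: x0=0x0c x1=0x0a x2=0xc6 x3=0x04 x4=0x06 x5=0xfa  N=0 Z=0
after  5: x0=0x0c x1=0x0a x2=0x0c x3=0x04 x4=0x06 x5=0xfa  N=0 Z=0
after  6: x0=0xfa x1=0x0a x2=0x0c x3=0x04 x4=0x06 x5=0xfa  N=1 Z=0
after  7: x0=0xfa x1=0x0a x2=0xf4 x3=0x04 x4=0x06 x5=0xfa  N=1 Z=0
-- IRQ taken; context saved, return-PC = 8 --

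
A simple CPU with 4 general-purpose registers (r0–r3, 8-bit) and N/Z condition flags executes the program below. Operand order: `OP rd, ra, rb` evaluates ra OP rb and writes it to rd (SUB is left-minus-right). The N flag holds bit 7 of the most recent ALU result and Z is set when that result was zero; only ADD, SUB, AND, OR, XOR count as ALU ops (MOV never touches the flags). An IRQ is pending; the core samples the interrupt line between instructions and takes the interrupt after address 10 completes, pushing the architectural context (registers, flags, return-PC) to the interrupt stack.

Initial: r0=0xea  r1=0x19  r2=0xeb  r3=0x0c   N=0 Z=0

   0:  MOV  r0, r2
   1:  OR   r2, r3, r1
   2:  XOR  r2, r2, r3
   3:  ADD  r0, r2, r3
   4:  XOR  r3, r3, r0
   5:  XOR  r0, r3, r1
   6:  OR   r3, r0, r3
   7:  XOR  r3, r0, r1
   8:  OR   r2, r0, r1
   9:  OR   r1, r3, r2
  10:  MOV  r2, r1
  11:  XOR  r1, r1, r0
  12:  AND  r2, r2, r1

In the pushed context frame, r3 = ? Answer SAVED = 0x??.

after  0: r0=0xeb r1=0x19 r2=0xeb r3=0x0c  N=0 Z=0
after  1: r0=0xeb r1=0x19 r2=0x1d r3=0x0c  N=0 Z=0
after  2: r0=0xeb r1=0x19 r2=0x11 r3=0x0c  N=0 Z=0
after  3: r0=0x1d r1=0x19 r2=0x11 r3=0x0c  N=0 Z=0
after  4: r0=0x1d r1=0x19 r2=0x11 r3=0x11  N=0 Z=0
after  5: r0=0x08 r1=0x19 r2=0x11 r3=0x11  N=0 Z=0
after  6: r0=0x08 r1=0x19 r2=0x11 r3=0x19  N=0 Z=0
after  7: r0=0x08 r1=0x19 r2=0x11 r3=0x11  N=0 Z=0
after  8: r0=0x08 r1=0x19 r2=0x19 r3=0x11  N=0 Z=0
after  9: r0=0x08 r1=0x19 r2=0x19 r3=0x11  N=0 Z=0
after 10: r0=0x08 r1=0x19 r2=0x19 r3=0x11  N=0 Z=0
-- IRQ taken; context saved, return-PC = 11 --

SAVED = 0x11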